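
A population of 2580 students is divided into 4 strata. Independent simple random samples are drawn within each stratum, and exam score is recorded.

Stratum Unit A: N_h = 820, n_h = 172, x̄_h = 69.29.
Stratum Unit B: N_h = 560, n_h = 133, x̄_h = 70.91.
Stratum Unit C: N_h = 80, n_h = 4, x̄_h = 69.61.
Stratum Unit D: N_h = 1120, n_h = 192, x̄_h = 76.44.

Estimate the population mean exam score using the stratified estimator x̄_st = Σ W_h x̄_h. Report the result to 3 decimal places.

N = Σ N_h = 2580. Stratum weights W_h = N_h/N.
x̄_st = (820·69.29 + 560·70.91 + 80·69.61 + 1120·76.44) / 2580 = 72.75543

x̄_st ≈ 72.755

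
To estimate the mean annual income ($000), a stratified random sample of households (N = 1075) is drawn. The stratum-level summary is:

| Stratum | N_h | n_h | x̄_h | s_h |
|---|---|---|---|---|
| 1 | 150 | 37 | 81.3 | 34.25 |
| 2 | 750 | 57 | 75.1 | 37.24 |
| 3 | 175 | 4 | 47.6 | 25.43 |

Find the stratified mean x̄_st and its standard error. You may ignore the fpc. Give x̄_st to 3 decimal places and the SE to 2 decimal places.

x̄_st ≈ 71.488, SE ≈ 4.09

x̄_st = Σ W_h x̄_h = (150·81.3 + 750·75.1 + 175·47.6)/1075 = 71.48837
V̂(x̄_st) = Σ W_h² s_h²/n_h, with W_h = N_h/N and N = 1075:
  stratum 1: (150/1075)²·34.25²/37 = 0.617284
  stratum 2: (750/1075)²·37.24²/57 = 11.8427
  stratum 3: (175/1075)²·25.43²/4 = 4.28442
V̂(x̄_st) = 16.7444
SE(x̄_st) = √16.7444 = 4.09199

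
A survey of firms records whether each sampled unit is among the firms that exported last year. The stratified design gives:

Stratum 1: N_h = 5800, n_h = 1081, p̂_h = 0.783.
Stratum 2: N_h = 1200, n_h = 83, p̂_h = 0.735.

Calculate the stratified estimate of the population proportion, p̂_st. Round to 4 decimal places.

N = 7000; stratum weights W_h = N_h/N.
p̂_st = Σ W_h p̂_h = (5800·0.783 + 1200·0.735)/7000 = 0.77477

p̂_st ≈ 0.7748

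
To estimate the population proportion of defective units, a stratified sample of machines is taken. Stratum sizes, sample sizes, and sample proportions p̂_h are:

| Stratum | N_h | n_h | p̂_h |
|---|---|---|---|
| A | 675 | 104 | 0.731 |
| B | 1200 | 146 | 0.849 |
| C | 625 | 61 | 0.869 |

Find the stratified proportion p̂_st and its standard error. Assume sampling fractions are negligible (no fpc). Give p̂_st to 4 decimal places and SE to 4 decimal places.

N = 2500; stratum weights W_h = N_h/N.
p̂_st = Σ W_h p̂_h = (675·0.731 + 1200·0.849 + 625·0.869)/2500 = 0.82214
V̂(p̂_st) = Σ W_h² p̂_h(1−p̂_h)/(n_h−1):
  stratum A: (675/2500)²·0.731·0.269/103 = 0.000139175
  stratum B: (1200/2500)²·0.849·0.151/145 = 0.000203704
  stratum C: (625/2500)²·0.869·0.131/60 = 0.000118582
V̂(p̂_st) = 0.000461461; SE = √V̂ = 0.0214816

p̂_st ≈ 0.8221, SE ≈ 0.0215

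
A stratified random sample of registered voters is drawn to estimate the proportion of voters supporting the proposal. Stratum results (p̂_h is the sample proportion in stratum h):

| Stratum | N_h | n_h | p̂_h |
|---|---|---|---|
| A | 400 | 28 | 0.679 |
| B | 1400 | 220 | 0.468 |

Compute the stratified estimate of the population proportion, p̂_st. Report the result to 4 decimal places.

N = 1800; stratum weights W_h = N_h/N.
p̂_st = Σ W_h p̂_h = (400·0.679 + 1400·0.468)/1800 = 0.51489

p̂_st ≈ 0.5149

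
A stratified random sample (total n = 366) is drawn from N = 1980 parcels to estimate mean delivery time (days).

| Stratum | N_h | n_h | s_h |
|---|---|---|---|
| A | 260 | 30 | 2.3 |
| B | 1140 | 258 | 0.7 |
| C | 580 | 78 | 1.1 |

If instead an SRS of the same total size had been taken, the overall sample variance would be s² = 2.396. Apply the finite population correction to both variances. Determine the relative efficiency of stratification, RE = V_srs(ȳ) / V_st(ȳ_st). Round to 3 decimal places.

V̂(ȳ_st) = Σ W_h² (1 − n_h/N_h) s_h²/n_h, with W_h = N_h/N and N = 1980:
  stratum A: (260/1980)²·(1 − 30/260)·2.3²/30 = 0.00268971
  stratum B: (1140/1980)²·(1 − 258/1140)·0.7²/258 = 0.000487101
  stratum C: (580/1980)²·(1 − 78/580)·1.1²/78 = 0.00115211
V_st = 0.00432892
V_srs = (1 − 366/1980)·2.396/366 = 0.00533635
Relative efficiency = V_srs / V_st = 0.00533635/0.00432892 = 1.2327

RE ≈ 1.233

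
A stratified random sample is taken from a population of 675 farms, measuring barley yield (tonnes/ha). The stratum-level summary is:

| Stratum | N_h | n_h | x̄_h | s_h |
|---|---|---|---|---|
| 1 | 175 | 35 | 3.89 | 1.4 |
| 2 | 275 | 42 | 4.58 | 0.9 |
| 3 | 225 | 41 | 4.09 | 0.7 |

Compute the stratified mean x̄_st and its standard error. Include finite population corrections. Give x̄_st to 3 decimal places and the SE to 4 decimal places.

x̄_st = Σ W_h x̄_h = (175·3.89 + 275·4.58 + 225·4.09)/675 = 4.23778
V̂(x̄_st) = Σ W_h² (1 − n_h/N_h) s_h²/n_h, with W_h = N_h/N and N = 675:
  stratum 1: (175/675)²·(1 − 35/175)·1.4²/35 = 0.00301125
  stratum 2: (275/675)²·(1 − 42/275)·0.9²/42 = 0.00271217
  stratum 3: (225/675)²·(1 − 41/225)·0.7²/41 = 0.00108594
V̂(x̄_st) = 0.00680936
SE(x̄_st) = √0.00680936 = 0.0825188

x̄_st ≈ 4.238, SE ≈ 0.0825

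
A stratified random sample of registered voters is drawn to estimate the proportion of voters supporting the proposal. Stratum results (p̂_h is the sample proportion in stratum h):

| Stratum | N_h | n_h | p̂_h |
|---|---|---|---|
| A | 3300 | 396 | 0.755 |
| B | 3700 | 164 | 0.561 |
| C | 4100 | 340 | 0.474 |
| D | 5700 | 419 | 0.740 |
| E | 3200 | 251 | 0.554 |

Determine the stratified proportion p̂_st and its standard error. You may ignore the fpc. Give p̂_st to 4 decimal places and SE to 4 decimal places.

p̂_st ≈ 0.6251, SE ≈ 0.0126

N = 20000; stratum weights W_h = N_h/N.
p̂_st = Σ W_h p̂_h = (3300·0.755 + 3700·0.561 + 4100·0.474 + 5700·0.740 + 3200·0.554)/20000 = 0.62507
V̂(p̂_st) = Σ W_h² p̂_h(1−p̂_h)/(n_h−1):
  stratum A: (3300/20000)²·0.755·0.245/395 = 1.27492e-05
  stratum B: (3700/20000)²·0.561·0.439/163 = 5.1711e-05
  stratum C: (4100/20000)²·0.474·0.526/339 = 3.09081e-05
  stratum D: (5700/20000)²·0.740·0.260/418 = 3.73868e-05
  stratum E: (3200/20000)²·0.554·0.446/250 = 2.53014e-05
V̂(p̂_st) = 0.000158057; SE = √V̂ = 0.0125721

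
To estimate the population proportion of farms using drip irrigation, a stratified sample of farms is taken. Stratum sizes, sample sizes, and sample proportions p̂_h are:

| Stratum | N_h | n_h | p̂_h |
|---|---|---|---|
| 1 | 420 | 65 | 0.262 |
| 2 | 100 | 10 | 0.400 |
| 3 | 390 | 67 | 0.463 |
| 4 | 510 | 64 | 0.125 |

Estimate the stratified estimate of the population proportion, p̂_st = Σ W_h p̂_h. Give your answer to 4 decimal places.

N = 1420; stratum weights W_h = N_h/N.
p̂_st = Σ W_h p̂_h = (420·0.262 + 100·0.400 + 390·0.463 + 510·0.125)/1420 = 0.27772

p̂_st ≈ 0.2777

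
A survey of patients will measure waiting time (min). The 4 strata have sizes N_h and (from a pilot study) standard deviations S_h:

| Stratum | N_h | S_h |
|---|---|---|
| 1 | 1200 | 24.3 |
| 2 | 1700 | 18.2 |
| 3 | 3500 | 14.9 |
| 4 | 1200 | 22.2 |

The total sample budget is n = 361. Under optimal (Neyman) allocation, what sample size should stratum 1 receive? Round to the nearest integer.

76

Neyman allocation: n_h = n · N_h S_h / Σ N_i S_i, with n = 361.
  stratum 1: N_h·S_h = 1200·24.3 = 29160.00
  stratum 2: N_h·S_h = 1700·18.2 = 30940.00
  stratum 3: N_h·S_h = 3500·14.9 = 52150.00
  stratum 4: N_h·S_h = 1200·22.2 = 26640.00
Σ N_h S_h = 138890.00
n for stratum 1 = 361·29160.00/138890.00 = 75.792 → 76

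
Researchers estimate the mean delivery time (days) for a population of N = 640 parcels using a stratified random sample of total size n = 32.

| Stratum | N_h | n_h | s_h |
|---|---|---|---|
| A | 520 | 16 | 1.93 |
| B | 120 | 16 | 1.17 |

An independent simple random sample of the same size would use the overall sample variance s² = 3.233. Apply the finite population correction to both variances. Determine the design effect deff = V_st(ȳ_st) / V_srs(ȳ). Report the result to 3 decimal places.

V̂(ȳ_st) = Σ W_h² (1 − n_h/N_h) s_h²/n_h, with W_h = N_h/N and N = 640:
  stratum A: (520/640)²·(1 − 16/520)·1.93²/16 = 0.14896
  stratum B: (120/640)²·(1 − 16/120)·1.17²/16 = 0.00260679
V_st = 0.151566
V_srs = (1 − 32/640)·3.233/32 = 0.0959797
deff = V_st / V_srs = 0.151566/0.0959797 = 1.5792

deff ≈ 1.579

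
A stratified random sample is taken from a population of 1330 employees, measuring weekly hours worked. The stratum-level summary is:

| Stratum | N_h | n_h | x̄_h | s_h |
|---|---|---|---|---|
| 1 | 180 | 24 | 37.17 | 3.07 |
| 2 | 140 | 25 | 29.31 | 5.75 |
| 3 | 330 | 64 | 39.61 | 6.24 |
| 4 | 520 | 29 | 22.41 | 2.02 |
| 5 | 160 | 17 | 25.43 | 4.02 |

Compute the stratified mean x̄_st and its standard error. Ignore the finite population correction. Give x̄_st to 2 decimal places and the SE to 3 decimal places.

x̄_st ≈ 29.76, SE ≈ 0.308

x̄_st = Σ W_h x̄_h = (180·37.17 + 140·29.31 + 330·39.61 + 520·22.41 + 160·25.43)/1330 = 29.76489
V̂(x̄_st) = Σ W_h² s_h²/n_h, with W_h = N_h/N and N = 1330:
  stratum 1: (180/1330)²·3.07²/24 = 0.00719295
  stratum 2: (140/1330)²·5.75²/25 = 0.0146537
  stratum 3: (330/1330)²·6.24²/64 = 0.0374553
  stratum 4: (520/1330)²·2.02²/29 = 0.0215084
  stratum 5: (160/1330)²·4.02²/17 = 0.0137575
V̂(x̄_st) = 0.094568
SE(x̄_st) = √0.094568 = 0.307519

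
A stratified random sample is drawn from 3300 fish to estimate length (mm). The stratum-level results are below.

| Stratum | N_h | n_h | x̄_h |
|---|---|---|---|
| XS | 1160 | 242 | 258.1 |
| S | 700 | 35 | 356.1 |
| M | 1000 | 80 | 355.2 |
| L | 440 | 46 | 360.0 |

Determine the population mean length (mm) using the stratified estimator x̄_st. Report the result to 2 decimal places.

N = Σ N_h = 3300. Stratum weights W_h = N_h/N.
x̄_st = (1160·258.1 + 700·356.1 + 1000·355.2 + 440·360.0) / 3300 = 321.8988

x̄_st ≈ 321.90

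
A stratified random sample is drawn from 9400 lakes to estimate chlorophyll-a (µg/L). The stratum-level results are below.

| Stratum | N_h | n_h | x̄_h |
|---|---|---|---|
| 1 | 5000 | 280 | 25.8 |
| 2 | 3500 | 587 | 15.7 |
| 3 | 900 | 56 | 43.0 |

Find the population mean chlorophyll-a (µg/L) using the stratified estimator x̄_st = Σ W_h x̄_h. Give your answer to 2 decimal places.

x̄_st ≈ 23.69

N = Σ N_h = 9400. Stratum weights W_h = N_h/N.
x̄_st = (5000·25.8 + 3500·15.7 + 900·43.0) / 9400 = 23.6862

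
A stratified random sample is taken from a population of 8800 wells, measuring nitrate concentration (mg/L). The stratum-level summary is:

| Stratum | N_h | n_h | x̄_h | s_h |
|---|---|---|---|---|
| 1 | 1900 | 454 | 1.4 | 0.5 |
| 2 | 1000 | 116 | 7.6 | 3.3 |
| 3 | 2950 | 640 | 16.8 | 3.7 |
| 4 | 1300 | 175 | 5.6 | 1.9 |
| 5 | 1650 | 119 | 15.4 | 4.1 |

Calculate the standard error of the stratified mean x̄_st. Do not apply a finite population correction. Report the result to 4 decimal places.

V̂(x̄_st) = Σ W_h² s_h²/n_h, with W_h = N_h/N and N = 8800:
  stratum 1: (1900/8800)²·0.5²/454 = 2.567e-05
  stratum 2: (1000/8800)²·3.3²/116 = 0.00121228
  stratum 3: (2950/8800)²·3.7²/640 = 0.00240382
  stratum 4: (1300/8800)²·1.9²/175 = 0.000450184
  stratum 5: (1650/8800)²·4.1²/119 = 0.00496619
V̂(x̄_st) = 0.00905815
SE(x̄_st) = √0.00905815 = 0.0951743

SE(x̄_st) ≈ 0.0952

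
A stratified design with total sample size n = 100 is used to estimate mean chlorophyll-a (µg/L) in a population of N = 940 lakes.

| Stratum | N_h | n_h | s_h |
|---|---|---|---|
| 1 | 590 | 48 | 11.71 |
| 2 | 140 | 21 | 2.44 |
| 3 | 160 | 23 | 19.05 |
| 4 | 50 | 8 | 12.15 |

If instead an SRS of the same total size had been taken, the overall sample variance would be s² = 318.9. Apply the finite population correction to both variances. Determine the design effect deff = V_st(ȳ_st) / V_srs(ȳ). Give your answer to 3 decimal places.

V̂(ȳ_st) = Σ W_h² (1 − n_h/N_h) s_h²/n_h, with W_h = N_h/N and N = 940:
  stratum 1: (590/940)²·(1 − 48/590)·11.71²/48 = 1.03388
  stratum 2: (140/940)²·(1 − 21/140)·2.44²/21 = 0.00534539
  stratum 3: (160/940)²·(1 − 23/160)·19.05²/23 = 0.391424
  stratum 4: (50/940)²·(1 − 8/50)·12.15²/8 = 0.0438557
V_st = 1.4745
V_srs = (1 − 100/940)·318.9/100 = 2.84974
deff = V_st / V_srs = 1.4745/2.84974 = 0.5174

deff ≈ 0.517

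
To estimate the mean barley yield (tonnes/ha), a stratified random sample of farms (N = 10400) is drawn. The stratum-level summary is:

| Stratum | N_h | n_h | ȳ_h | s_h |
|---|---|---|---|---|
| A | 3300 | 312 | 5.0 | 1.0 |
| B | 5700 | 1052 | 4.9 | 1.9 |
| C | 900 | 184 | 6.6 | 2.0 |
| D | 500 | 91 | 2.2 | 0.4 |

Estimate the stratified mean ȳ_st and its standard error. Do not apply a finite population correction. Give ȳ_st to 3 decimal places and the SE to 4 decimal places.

ȳ_st ≈ 4.949, SE ≈ 0.0390

ȳ_st = Σ W_h ȳ_h = (3300·5.0 + 5700·4.9 + 900·6.6 + 500·2.2)/10400 = 4.94904
V̂(ȳ_st) = Σ W_h² s_h²/n_h, with W_h = N_h/N and N = 10400:
  stratum A: (3300/10400)²·1.0²/312 = 0.000322706
  stratum B: (5700/10400)²·1.9²/1052 = 0.0010308
  stratum C: (900/10400)²·2.0²/184 = 0.000162802
  stratum D: (500/10400)²·0.4²/91 = 4.06398e-06
V̂(ȳ_st) = 0.00152037
SE(ȳ_st) = √0.00152037 = 0.0389919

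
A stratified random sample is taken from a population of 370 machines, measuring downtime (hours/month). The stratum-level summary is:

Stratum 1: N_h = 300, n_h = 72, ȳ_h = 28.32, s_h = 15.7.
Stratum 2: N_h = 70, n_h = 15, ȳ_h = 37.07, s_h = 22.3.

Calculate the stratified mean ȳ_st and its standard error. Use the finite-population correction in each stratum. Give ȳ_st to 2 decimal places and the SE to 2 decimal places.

ȳ_st ≈ 29.98, SE ≈ 1.63

ȳ_st = Σ W_h ȳ_h = (300·28.32 + 70·37.07)/370 = 29.97541
V̂(ȳ_st) = Σ W_h² (1 − n_h/N_h) s_h²/n_h, with W_h = N_h/N and N = 370:
  stratum 1: (300/370)²·(1 − 72/300)·15.7²/72 = 1.71049
  stratum 2: (70/370)²·(1 − 15/70)·22.3²/15 = 0.932343
V̂(ȳ_st) = 2.64283
SE(ȳ_st) = √2.64283 = 1.62568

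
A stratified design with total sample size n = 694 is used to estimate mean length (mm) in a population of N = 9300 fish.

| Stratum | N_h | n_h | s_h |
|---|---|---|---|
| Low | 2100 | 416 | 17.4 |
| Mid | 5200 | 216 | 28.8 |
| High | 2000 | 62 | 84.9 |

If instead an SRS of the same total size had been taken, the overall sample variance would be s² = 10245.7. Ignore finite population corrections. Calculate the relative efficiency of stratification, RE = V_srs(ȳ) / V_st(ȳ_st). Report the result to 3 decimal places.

V̂(ȳ_st) = Σ W_h² s_h²/n_h, with W_h = N_h/N and N = 9300:
  stratum Low: (2100/9300)²·17.4²/416 = 0.0371089
  stratum Mid: (5200/9300)²·28.8²/216 = 1.20053
  stratum High: (2000/9300)²·84.9²/62 = 5.37672
V_st = 6.61436
V_srs = s²/n = 10245.7/694 = 14.7633
Relative efficiency = V_srs / V_st = 14.7633/6.61436 = 2.2320

RE ≈ 2.232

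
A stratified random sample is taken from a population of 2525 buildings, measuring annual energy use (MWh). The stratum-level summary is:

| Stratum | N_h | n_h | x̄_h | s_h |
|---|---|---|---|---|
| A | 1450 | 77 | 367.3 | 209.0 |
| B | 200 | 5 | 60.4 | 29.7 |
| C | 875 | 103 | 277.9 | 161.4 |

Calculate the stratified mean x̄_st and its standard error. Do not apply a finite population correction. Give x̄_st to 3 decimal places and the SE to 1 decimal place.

x̄_st ≈ 312.011, SE ≈ 14.8

x̄_st = Σ W_h x̄_h = (1450·367.3 + 200·60.4 + 875·277.9)/2525 = 312.01089
V̂(x̄_st) = Σ W_h² s_h²/n_h, with W_h = N_h/N and N = 2525:
  stratum A: (1450/2525)²·209.0²/77 = 187.075
  stratum B: (200/2525)²·29.7²/5 = 1.10683
  stratum C: (875/2525)²·161.4²/103 = 30.3713
V̂(x̄_st) = 218.553
SE(x̄_st) = √218.553 = 14.7835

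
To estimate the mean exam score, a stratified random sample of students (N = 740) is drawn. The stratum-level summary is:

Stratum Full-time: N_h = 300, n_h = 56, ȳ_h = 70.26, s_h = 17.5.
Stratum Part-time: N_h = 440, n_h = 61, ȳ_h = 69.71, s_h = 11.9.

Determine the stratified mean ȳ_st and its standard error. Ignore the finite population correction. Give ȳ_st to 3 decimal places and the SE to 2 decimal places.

ȳ_st = Σ W_h ȳ_h = (300·70.26 + 440·69.71)/740 = 69.93297
V̂(ȳ_st) = Σ W_h² s_h²/n_h, with W_h = N_h/N and N = 740:
  stratum Full-time: (300/740)²·17.5²/56 = 0.898808
  stratum Part-time: (440/740)²·11.9²/61 = 0.820741
V̂(ȳ_st) = 1.71955
SE(ȳ_st) = √1.71955 = 1.31132

ȳ_st ≈ 69.933, SE ≈ 1.31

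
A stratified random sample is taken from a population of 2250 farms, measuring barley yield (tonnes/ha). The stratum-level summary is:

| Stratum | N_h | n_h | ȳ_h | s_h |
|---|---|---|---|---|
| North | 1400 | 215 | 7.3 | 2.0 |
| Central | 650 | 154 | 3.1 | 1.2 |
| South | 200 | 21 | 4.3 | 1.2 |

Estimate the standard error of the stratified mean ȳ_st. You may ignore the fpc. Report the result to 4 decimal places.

V̂(ȳ_st) = Σ W_h² s_h²/n_h, with W_h = N_h/N and N = 2250:
  stratum North: (1400/2250)²·2.0²/215 = 0.00720299
  stratum Central: (650/2250)²·1.2²/154 = 0.000780375
  stratum South: (200/2250)²·1.2²/21 = 0.000541799
V̂(ȳ_st) = 0.00852516
SE(ȳ_st) = √0.00852516 = 0.0923318

SE(ȳ_st) ≈ 0.0923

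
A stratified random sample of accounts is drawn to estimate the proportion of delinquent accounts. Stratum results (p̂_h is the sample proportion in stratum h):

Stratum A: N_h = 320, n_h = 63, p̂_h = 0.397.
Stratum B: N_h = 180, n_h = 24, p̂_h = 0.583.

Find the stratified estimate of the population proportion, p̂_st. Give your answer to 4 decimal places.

N = 500; stratum weights W_h = N_h/N.
p̂_st = Σ W_h p̂_h = (320·0.397 + 180·0.583)/500 = 0.46396

p̂_st ≈ 0.4640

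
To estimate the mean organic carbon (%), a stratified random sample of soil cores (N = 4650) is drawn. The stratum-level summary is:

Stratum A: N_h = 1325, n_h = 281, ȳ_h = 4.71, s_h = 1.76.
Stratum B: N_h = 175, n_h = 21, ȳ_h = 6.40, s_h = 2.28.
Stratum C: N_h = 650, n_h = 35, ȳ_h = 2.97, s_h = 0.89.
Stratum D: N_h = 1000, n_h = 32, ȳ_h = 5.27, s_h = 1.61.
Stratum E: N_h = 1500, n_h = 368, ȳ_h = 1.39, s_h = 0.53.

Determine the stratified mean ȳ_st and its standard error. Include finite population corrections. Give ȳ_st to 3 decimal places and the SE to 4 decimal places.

ȳ_st = Σ W_h ȳ_h = (1325·4.71 + 175·6.40 + 650·2.97 + 1000·5.27 + 1500·1.39)/4650 = 3.57984
V̂(ȳ_st) = Σ W_h² (1 − n_h/N_h) s_h²/n_h, with W_h = N_h/N and N = 4650:
  stratum A: (1325/4650)²·(1 − 281/1325)·1.76²/281 = 0.000705228
  stratum B: (175/4650)²·(1 − 21/175)·2.28²/21 = 0.000308534
  stratum C: (650/4650)²·(1 − 35/650)·0.89²/35 = 0.000418403
  stratum D: (1000/4650)²·(1 − 32/1000)·1.61²/32 = 0.00362636
  stratum E: (1500/4650)²·(1 − 368/1500)·0.53²/368 = 5.99426e-05
V̂(ȳ_st) = 0.00511847
SE(ȳ_st) = √0.00511847 = 0.0715435

ȳ_st ≈ 3.580, SE ≈ 0.0715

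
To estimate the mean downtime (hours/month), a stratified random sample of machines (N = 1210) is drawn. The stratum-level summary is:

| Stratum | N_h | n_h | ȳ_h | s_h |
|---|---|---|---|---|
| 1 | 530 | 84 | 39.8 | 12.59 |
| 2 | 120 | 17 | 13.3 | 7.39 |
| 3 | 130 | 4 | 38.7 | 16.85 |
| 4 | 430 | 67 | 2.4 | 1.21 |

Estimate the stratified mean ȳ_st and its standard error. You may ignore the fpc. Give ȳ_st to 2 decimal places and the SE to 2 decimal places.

ȳ_st = Σ W_h ȳ_h = (530·39.8 + 120·13.3 + 130·38.7 + 430·2.4)/1210 = 23.76281
V̂(ȳ_st) = Σ W_h² s_h²/n_h, with W_h = N_h/N and N = 1210:
  stratum 1: (530/1210)²·12.59²/84 = 0.362037
  stratum 2: (120/1210)²·7.39²/17 = 0.031596
  stratum 3: (130/1210)²·16.85²/4 = 0.819324
  stratum 4: (430/1210)²·1.21²/67 = 0.0027597
V̂(ȳ_st) = 1.21572
SE(ȳ_st) = √1.21572 = 1.1026

ȳ_st ≈ 23.76, SE ≈ 1.10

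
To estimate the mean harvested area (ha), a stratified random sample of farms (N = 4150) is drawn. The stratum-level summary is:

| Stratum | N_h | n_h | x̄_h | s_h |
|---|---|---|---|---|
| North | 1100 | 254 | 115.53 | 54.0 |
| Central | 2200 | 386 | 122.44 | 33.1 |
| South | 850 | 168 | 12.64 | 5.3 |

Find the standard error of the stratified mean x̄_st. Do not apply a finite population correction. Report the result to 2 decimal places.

SE(x̄_st) ≈ 1.27

V̂(x̄_st) = Σ W_h² s_h²/n_h, with W_h = N_h/N and N = 4150:
  stratum North: (1100/4150)²·54.0²/254 = 0.806572
  stratum Central: (2200/4150)²·33.1²/386 = 0.79766
  stratum South: (850/4150)²·5.3²/168 = 0.0070143
V̂(x̄_st) = 1.61125
SE(x̄_st) = √1.61125 = 1.26935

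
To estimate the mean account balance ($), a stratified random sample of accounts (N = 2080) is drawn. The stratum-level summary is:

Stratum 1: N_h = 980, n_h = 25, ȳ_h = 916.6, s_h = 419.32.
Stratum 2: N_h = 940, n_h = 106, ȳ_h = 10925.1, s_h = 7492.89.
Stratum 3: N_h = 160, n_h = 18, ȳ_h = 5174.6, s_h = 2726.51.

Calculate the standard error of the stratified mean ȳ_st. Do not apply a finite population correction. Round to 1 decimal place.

SE(ȳ_st) ≈ 334.9

V̂(ȳ_st) = Σ W_h² s_h²/n_h, with W_h = N_h/N and N = 2080:
  stratum 1: (980/2080)²·419.32²/25 = 1561.27
  stratum 2: (940/2080)²·7492.89²/106 = 108174
  stratum 3: (160/2080)²·2726.51²/18 = 2443.74
V̂(ȳ_st) = 112179
SE(ȳ_st) = √112179 = 334.931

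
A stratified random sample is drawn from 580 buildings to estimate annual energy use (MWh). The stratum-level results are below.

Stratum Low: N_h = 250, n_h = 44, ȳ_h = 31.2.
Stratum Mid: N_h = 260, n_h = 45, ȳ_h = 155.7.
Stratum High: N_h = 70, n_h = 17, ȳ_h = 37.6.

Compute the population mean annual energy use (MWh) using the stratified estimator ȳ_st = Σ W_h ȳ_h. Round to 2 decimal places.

N = Σ N_h = 580. Stratum weights W_h = N_h/N.
ȳ_st = (250·31.2 + 260·155.7 + 70·37.6) / 580 = 87.7828

ȳ_st ≈ 87.78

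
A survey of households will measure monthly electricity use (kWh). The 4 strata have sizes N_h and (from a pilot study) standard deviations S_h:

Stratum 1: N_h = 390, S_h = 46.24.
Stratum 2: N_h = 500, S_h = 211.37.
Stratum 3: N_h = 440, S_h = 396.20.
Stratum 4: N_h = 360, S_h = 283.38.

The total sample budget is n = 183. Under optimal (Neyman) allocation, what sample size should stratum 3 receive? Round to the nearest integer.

Neyman allocation: n_h = n · N_h S_h / Σ N_i S_i, with n = 183.
  stratum 1: N_h·S_h = 390·46.24 = 18033.60
  stratum 2: N_h·S_h = 500·211.37 = 105685.00
  stratum 3: N_h·S_h = 440·396.20 = 174328.00
  stratum 4: N_h·S_h = 360·283.38 = 102016.80
Σ N_h S_h = 400063.40
n for stratum 3 = 183·174328.00/400063.40 = 79.742 → 80

80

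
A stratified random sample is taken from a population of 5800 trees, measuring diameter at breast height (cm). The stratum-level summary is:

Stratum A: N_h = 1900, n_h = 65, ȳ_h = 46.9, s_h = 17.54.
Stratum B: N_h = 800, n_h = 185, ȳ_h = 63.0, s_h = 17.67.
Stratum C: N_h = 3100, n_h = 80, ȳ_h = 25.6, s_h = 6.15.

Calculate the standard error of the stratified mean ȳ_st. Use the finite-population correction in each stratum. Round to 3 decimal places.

V̂(ȳ_st) = Σ W_h² (1 − n_h/N_h) s_h²/n_h, with W_h = N_h/N and N = 5800:
  stratum A: (1900/5800)²·(1 − 65/1900)·17.54²/65 = 0.490546
  stratum B: (800/5800)²·(1 − 185/800)·17.67²/185 = 0.0246837
  stratum C: (3100/5800)²·(1 − 80/3100)·6.15²/80 = 0.131575
V̂(ȳ_st) = 0.646804
SE(ȳ_st) = √0.646804 = 0.804241

SE(ȳ_st) ≈ 0.804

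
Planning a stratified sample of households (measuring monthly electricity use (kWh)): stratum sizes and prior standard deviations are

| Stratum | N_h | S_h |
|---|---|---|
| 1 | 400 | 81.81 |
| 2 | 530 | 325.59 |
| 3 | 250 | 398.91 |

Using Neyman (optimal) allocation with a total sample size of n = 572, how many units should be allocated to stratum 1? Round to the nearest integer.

Neyman allocation: n_h = n · N_h S_h / Σ N_i S_i, with n = 572.
  stratum 1: N_h·S_h = 400·81.81 = 32724.00
  stratum 2: N_h·S_h = 530·325.59 = 172562.70
  stratum 3: N_h·S_h = 250·398.91 = 99727.50
Σ N_h S_h = 305014.20
n for stratum 1 = 572·32724.00/305014.20 = 61.368 → 61

61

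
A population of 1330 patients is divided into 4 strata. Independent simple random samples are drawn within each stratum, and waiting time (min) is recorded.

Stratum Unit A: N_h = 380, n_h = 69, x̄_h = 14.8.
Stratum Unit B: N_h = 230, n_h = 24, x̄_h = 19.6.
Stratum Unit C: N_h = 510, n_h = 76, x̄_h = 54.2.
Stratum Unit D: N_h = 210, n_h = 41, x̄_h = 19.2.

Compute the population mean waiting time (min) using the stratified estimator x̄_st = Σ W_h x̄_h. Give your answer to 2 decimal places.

N = Σ N_h = 1330. Stratum weights W_h = N_h/N.
x̄_st = (380·14.8 + 230·19.6 + 510·54.2 + 210·19.2) / 1330 = 31.4331

x̄_st ≈ 31.43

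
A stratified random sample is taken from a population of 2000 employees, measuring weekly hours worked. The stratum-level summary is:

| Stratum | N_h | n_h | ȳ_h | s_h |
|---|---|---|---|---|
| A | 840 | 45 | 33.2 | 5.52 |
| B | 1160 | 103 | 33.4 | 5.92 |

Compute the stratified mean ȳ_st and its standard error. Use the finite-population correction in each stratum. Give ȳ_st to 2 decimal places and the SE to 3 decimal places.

ȳ_st = Σ W_h ȳ_h = (840·33.2 + 1160·33.4)/2000 = 33.31600
V̂(ȳ_st) = Σ W_h² (1 − n_h/N_h) s_h²/n_h, with W_h = N_h/N and N = 2000:
  stratum A: (840/2000)²·(1 − 45/840)·5.52²/45 = 0.113045
  stratum B: (1160/2000)²·(1 − 103/1160)·5.92²/103 = 0.104299
V̂(ȳ_st) = 0.217344
SE(ȳ_st) = √0.217344 = 0.466202

ȳ_st ≈ 33.32, SE ≈ 0.466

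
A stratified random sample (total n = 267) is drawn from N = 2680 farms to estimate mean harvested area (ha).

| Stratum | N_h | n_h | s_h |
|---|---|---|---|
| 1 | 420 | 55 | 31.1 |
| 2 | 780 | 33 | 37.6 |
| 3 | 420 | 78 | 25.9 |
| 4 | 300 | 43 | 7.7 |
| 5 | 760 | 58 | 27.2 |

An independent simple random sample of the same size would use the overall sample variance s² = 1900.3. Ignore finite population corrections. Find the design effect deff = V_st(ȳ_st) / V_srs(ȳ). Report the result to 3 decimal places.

deff ≈ 0.747

V̂(ȳ_st) = Σ W_h² s_h²/n_h, with W_h = N_h/N and N = 2680:
  stratum 1: (420/2680)²·31.1²/55 = 0.431904
  stratum 2: (780/2680)²·37.6²/33 = 3.62895
  stratum 3: (420/2680)²·25.9²/78 = 0.211219
  stratum 4: (300/2680)²·7.7²/43 = 0.0172777
  stratum 5: (760/2680)²·27.2²/58 = 1.02581
V_st = 5.31517
V_srs = s²/n = 1900.3/267 = 7.11723
deff = V_st / V_srs = 5.31517/7.11723 = 0.7468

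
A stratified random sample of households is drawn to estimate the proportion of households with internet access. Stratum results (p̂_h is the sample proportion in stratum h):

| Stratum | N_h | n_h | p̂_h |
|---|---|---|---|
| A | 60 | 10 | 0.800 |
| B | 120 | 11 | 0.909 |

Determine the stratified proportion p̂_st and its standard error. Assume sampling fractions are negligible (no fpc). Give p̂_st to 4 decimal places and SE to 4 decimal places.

N = 180; stratum weights W_h = N_h/N.
p̂_st = Σ W_h p̂_h = (60·0.800 + 120·0.909)/180 = 0.87267
V̂(p̂_st) = Σ W_h² p̂_h(1−p̂_h)/(n_h−1):
  stratum A: (60/180)²·0.800·0.200/9 = 0.00197531
  stratum B: (120/180)²·0.909·0.091/10 = 0.0036764
V̂(p̂_st) = 0.00565171; SE = √V̂ = 0.0751778

p̂_st ≈ 0.8727, SE ≈ 0.0752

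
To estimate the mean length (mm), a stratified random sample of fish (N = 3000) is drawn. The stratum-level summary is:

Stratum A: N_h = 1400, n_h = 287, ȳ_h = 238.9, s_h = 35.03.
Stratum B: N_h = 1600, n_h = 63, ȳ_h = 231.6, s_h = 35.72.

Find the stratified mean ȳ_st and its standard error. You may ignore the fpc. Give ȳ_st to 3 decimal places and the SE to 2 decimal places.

ȳ_st = Σ W_h ȳ_h = (1400·238.9 + 1600·231.6)/3000 = 235.00667
V̂(ȳ_st) = Σ W_h² s_h²/n_h, with W_h = N_h/N and N = 3000:
  stratum A: (1400/3000)²·35.03²/287 = 0.931133
  stratum B: (1600/3000)²·35.72²/63 = 5.76076
V̂(ȳ_st) = 6.69189
SE(ȳ_st) = √6.69189 = 2.58687

ȳ_st ≈ 235.007, SE ≈ 2.59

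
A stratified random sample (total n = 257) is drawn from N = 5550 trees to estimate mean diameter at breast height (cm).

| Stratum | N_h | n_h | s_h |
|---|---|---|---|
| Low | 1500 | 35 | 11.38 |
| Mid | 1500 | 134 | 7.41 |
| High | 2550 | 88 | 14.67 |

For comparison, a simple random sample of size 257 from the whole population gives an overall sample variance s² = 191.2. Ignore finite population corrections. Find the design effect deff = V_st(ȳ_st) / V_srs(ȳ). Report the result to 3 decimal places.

V̂(ȳ_st) = Σ W_h² s_h²/n_h, with W_h = N_h/N and N = 5550:
  stratum Low: (1500/5550)²·11.38²/35 = 0.270279
  stratum Mid: (1500/5550)²·7.41²/134 = 0.0299315
  stratum High: (2550/5550)²·14.67²/88 = 0.516264
V_st = 0.816475
V_srs = s²/n = 191.2/257 = 0.743969
deff = V_st / V_srs = 0.816475/0.743969 = 1.0975

deff ≈ 1.097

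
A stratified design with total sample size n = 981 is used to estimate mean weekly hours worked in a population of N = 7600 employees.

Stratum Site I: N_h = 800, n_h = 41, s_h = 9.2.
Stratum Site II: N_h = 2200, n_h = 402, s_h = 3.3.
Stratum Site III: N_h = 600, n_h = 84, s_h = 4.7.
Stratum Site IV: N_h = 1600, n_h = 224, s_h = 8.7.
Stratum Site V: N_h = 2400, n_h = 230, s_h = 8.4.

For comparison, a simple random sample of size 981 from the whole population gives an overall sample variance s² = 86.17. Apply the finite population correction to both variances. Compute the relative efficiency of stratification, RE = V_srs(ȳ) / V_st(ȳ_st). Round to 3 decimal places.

V̂(ȳ_st) = Σ W_h² (1 − n_h/N_h) s_h²/n_h, with W_h = N_h/N and N = 7600:
  stratum Site I: (800/7600)²·(1 − 41/800)·9.2²/41 = 0.0217018
  stratum Site II: (2200/7600)²·(1 − 402/2200)·3.3²/402 = 0.00185518
  stratum Site III: (600/7600)²·(1 − 84/600)·4.7²/84 = 0.00140958
  stratum Site IV: (1600/7600)²·(1 − 224/1600)·8.7²/224 = 0.0128796
  stratum Site V: (2400/7600)²·(1 − 230/2400)·8.4²/230 = 0.0276614
V_st = 0.0655076
V_srs = (1 − 981/7600)·86.17/981 = 0.0765008
Relative efficiency = V_srs / V_st = 0.0765008/0.0655076 = 1.1678

RE ≈ 1.168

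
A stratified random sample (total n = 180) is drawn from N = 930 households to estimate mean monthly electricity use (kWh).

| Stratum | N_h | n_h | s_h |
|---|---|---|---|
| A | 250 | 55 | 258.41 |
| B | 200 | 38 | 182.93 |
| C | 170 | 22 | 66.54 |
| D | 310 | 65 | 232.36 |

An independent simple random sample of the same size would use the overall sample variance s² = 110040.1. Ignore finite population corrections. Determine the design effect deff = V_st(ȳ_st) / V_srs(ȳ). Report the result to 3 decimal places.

deff ≈ 0.372

V̂(ȳ_st) = Σ W_h² s_h²/n_h, with W_h = N_h/N and N = 930:
  stratum A: (250/930)²·258.41²/55 = 87.7344
  stratum B: (200/930)²·182.93²/38 = 40.7268
  stratum C: (170/930)²·66.54²/22 = 6.72473
  stratum D: (310/930)²·232.36²/65 = 92.2926
V_st = 227.479
V_srs = s²/n = 110040.1/180 = 611.334
deff = V_st / V_srs = 227.479/611.334 = 0.3721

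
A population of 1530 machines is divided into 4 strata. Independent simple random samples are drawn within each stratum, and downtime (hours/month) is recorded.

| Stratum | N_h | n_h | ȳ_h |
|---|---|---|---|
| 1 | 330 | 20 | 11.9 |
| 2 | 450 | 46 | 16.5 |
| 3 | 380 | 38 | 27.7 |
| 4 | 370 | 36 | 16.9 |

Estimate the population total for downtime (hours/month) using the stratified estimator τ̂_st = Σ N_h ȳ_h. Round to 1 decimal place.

τ̂_st ≈ 28131.0

τ̂_st = Σ N_h ȳ_h = 330·11.9 + 450·16.5 + 380·27.7 + 370·16.9 = 28131.0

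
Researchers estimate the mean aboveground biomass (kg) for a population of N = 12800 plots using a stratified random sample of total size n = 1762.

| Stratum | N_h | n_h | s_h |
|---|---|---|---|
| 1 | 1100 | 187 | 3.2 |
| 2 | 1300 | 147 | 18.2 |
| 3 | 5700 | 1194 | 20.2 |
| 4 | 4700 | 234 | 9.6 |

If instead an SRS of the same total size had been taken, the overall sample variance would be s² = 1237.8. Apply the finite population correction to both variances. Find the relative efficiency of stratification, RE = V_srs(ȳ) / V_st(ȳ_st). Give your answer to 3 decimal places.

V̂(ȳ_st) = Σ W_h² (1 − n_h/N_h) s_h²/n_h, with W_h = N_h/N and N = 12800:
  stratum 1: (1100/12800)²·(1 − 187/1100)·3.2²/187 = 0.000335662
  stratum 2: (1300/12800)²·(1 − 147/1300)·18.2²/147 = 0.0206148
  stratum 3: (5700/12800)²·(1 − 1194/5700)·20.2²/1194 = 0.0535728
  stratum 4: (4700/12800)²·(1 − 234/4700)·9.6²/234 = 0.0504572
V_st = 0.12498
V_srs = (1 − 1762/12800)·1237.8/1762 = 0.605794
Relative efficiency = V_srs / V_st = 0.605794/0.12498 = 4.8471

RE ≈ 4.847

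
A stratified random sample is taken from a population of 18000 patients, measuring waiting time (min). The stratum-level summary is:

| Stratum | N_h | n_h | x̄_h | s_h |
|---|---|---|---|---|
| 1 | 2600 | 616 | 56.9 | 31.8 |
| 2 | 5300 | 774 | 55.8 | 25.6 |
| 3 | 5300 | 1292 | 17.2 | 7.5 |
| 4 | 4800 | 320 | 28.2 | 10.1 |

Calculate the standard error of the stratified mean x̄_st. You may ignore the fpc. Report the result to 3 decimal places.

V̂(x̄_st) = Σ W_h² s_h²/n_h, with W_h = N_h/N and N = 18000:
  stratum 1: (2600/18000)²·31.8²/616 = 0.0342512
  stratum 2: (5300/18000)²·25.6²/774 = 0.0734084
  stratum 3: (5300/18000)²·7.5²/1292 = 0.00377456
  stratum 4: (4800/18000)²·10.1²/320 = 0.0226689
V̂(x̄_st) = 0.134103
SE(x̄_st) = √0.134103 = 0.366201

SE(x̄_st) ≈ 0.366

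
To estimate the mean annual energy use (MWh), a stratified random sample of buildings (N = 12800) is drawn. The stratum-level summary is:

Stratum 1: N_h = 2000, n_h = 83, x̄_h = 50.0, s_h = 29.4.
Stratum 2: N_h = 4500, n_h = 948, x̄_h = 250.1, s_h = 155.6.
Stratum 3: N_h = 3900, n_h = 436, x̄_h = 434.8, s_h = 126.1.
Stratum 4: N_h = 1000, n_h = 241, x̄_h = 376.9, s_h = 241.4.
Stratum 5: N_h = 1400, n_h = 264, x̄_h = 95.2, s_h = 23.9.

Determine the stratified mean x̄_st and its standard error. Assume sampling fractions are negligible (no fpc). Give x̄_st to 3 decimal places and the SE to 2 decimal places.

x̄_st = Σ W_h x̄_h = (2000·50.0 + 4500·250.1 + 3900·434.8 + 1000·376.9 + 1400·95.2)/12800 = 268.07422
V̂(x̄_st) = Σ W_h² s_h²/n_h, with W_h = N_h/N and N = 12800:
  stratum 1: (2000/12800)²·29.4²/83 = 0.254247
  stratum 2: (4500/12800)²·155.6²/948 = 3.15657
  stratum 3: (3900/12800)²·126.1²/436 = 3.38573
  stratum 4: (1000/12800)²·241.4²/241 = 1.47583
  stratum 5: (1400/12800)²·23.9²/264 = 0.0258838
V̂(x̄_st) = 8.29827
SE(x̄_st) = √8.29827 = 2.88067

x̄_st ≈ 268.074, SE ≈ 2.88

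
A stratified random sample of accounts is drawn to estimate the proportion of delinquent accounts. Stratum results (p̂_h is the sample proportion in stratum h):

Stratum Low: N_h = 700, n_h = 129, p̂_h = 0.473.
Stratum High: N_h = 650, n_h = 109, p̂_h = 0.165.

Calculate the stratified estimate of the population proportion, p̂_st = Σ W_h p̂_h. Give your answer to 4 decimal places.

N = 1350; stratum weights W_h = N_h/N.
p̂_st = Σ W_h p̂_h = (700·0.473 + 650·0.165)/1350 = 0.32470

p̂_st ≈ 0.3247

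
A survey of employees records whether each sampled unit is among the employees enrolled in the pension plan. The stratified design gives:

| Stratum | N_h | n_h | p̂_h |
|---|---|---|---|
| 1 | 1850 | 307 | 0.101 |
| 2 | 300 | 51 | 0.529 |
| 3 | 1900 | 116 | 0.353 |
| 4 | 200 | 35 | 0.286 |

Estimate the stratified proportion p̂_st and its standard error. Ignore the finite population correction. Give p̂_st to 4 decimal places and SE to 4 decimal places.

p̂_st ≈ 0.2526, SE ≈ 0.0222

N = 4250; stratum weights W_h = N_h/N.
p̂_st = Σ W_h p̂_h = (1850·0.101 + 300·0.529 + 1900·0.353 + 200·0.286)/4250 = 0.25258
V̂(p̂_st) = Σ W_h² p̂_h(1−p̂_h)/(n_h−1):
  stratum 1: (1850/4250)²·0.101·0.899/306 = 5.62245e-05
  stratum 2: (300/4250)²·0.529·0.471/50 = 2.48297e-05
  stratum 3: (1900/4250)²·0.353·0.647/115 = 0.000396927
  stratum 4: (200/4250)²·0.286·0.714/34 = 1.33005e-05
V̂(p̂_st) = 0.000491281; SE = √V̂ = 0.0221649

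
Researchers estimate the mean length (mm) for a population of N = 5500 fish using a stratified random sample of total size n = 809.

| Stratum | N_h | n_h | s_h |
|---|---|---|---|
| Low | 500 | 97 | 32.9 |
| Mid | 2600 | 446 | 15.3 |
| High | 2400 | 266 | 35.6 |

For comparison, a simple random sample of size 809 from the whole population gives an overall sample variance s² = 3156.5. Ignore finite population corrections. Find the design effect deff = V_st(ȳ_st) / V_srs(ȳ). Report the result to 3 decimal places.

deff ≈ 0.286

V̂(ȳ_st) = Σ W_h² s_h²/n_h, with W_h = N_h/N and N = 5500:
  stratum Low: (500/5500)²·32.9²/97 = 0.092222
  stratum Mid: (2600/5500)²·15.3²/446 = 0.117292
  stratum High: (2400/5500)²·35.6²/266 = 0.907226
V_st = 1.11674
V_srs = s²/n = 3156.5/809 = 3.90173
deff = V_st / V_srs = 1.11674/3.90173 = 0.2862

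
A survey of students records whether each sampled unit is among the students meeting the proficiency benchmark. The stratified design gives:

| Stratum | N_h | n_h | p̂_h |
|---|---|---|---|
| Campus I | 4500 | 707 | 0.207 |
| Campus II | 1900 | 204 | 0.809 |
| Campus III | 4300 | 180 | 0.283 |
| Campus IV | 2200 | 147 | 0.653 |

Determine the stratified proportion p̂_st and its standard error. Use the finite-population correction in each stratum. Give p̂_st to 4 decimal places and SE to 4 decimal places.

p̂_st ≈ 0.3971, SE ≈ 0.0142

N = 12900; stratum weights W_h = N_h/N.
p̂_st = Σ W_h p̂_h = (4500·0.207 + 1900·0.809 + 4300·0.283 + 2200·0.653)/12900 = 0.39706
V̂(p̂_st) = Σ W_h² (1 − n_h/N_h) p̂_h(1−p̂_h)/(n_h−1):
  stratum Campus I: (4500/12900)²·(1 − 707/4500)·0.207·0.793/706 = 2.38482e-05
  stratum Campus II: (1900/12900)²·(1 − 204/1900)·0.809·0.191/203 = 1.47396e-05
  stratum Campus III: (4300/12900)²·(1 − 180/4300)·0.283·0.717/179 = 0.000120681
  stratum Campus IV: (2200/12900)²·(1 − 147/2200)·0.653·0.347/146 = 4.21233e-05
V̂(p̂_st) = 0.000201392; SE = √V̂ = 0.0141913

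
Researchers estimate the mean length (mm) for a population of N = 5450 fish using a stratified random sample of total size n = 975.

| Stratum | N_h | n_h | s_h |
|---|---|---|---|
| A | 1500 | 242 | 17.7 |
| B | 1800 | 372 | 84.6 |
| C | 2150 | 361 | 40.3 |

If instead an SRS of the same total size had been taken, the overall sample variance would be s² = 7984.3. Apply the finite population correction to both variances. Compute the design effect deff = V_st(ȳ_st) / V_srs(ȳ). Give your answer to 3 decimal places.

V̂(ȳ_st) = Σ W_h² (1 − n_h/N_h) s_h²/n_h, with W_h = N_h/N and N = 5450:
  stratum A: (1500/5450)²·(1 − 242/1500)·17.7²/242 = 0.0822451
  stratum B: (1800/5450)²·(1 − 372/1800)·84.6²/372 = 1.66497
  stratum C: (2150/5450)²·(1 − 361/2150)·40.3²/361 = 0.582584
V_st = 2.3298
V_srs = (1 − 975/5450)·7984.3/975 = 6.72402
deff = V_st / V_srs = 2.3298/6.72402 = 0.3465

deff ≈ 0.346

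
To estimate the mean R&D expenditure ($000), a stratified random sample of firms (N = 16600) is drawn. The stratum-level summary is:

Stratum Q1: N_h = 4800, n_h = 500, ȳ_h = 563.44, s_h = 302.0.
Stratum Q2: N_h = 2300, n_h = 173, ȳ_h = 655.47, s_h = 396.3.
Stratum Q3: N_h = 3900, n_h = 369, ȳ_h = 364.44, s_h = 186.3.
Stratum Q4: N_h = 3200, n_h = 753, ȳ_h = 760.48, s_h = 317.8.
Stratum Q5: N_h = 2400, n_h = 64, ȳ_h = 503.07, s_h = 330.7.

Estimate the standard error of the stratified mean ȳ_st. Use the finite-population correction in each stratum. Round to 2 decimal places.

SE(ȳ_st) ≈ 8.55

V̂(ȳ_st) = Σ W_h² (1 − n_h/N_h) s_h²/n_h, with W_h = N_h/N and N = 16600:
  stratum Q1: (4800/16600)²·(1 − 500/4800)·302.0²/500 = 13.6627
  stratum Q2: (2300/16600)²·(1 − 173/2300)·396.3²/173 = 16.1169
  stratum Q3: (3900/16600)²·(1 − 369/3900)·186.3²/369 = 4.70052
  stratum Q4: (3200/16600)²·(1 − 753/3200)·317.8²/753 = 3.81137
  stratum Q5: (2400/16600)²·(1 − 64/2400)·330.7²/64 = 34.7661
V̂(ȳ_st) = 73.0576
SE(ȳ_st) = √73.0576 = 8.54738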